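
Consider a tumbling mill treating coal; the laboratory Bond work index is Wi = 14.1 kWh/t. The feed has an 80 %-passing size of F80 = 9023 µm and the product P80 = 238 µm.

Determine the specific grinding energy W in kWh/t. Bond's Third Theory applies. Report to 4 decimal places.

W = 7.6553 kWh/t

W_Bond = 10·Wi·(1/√P₈₀ − 1/√F₈₀)
1/√238 = 0.064820;  1/√9023 = 0.010527
W = 10·14.1·(0.064820 − 0.010527) = 7.6553 kWh/t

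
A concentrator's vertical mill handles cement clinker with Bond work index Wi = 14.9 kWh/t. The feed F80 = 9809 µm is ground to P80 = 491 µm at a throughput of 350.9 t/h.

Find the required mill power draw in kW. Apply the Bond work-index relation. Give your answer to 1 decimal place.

P = 1831.6 kW

W = 10·Wi·(P80^(-½) − F80^(-½))
W = 10·14.9·(1/√491 − 1/√9809) = 10·14.9·(0.035032) = 5.2198 kWh/t
Mill draw = 5.2198 × 350.9 = 1831.6 kW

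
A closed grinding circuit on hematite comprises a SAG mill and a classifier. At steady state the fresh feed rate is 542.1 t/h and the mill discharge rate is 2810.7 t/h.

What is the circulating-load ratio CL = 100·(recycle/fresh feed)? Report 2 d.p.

Mill node: discharge = fresh + recycle.
R = M − F = 2810.7 − 542.1 = 2268.6 t/h
CL = 100·R/F = 100·2268.6/542.1 = 418.48 %

CL = 418.48 %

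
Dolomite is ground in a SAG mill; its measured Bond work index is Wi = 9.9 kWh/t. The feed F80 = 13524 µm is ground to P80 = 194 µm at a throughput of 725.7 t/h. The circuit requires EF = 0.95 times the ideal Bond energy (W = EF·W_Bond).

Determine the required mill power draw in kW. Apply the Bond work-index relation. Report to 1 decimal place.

P = 4313.3 kW

W_Bond = 10·Wi·(1/√P₈₀ − 1/√F₈₀)
W = 10·9.9·(1/√194 − 1/√13524) = 10·9.9·(0.063197) = 6.2565 kWh/t
With EF = 0.95: W = 6.2565·0.95 = 5.9437 kWh/t
P_mill = W·ṁ = 5.9437·725.7 = 4313.3 kW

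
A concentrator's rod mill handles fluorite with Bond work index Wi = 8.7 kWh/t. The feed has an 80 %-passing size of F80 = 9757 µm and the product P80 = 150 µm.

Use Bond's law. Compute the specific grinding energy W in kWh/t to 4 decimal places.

W = 6.2228 kWh/t

W = 10 Wi (1/√P80 − 1/√F80)  [Bond]
1/√150 = 0.081650;  1/√9757 = 0.010124
W = 10·8.7·(0.081650 − 0.010124) = 6.2228 kWh/t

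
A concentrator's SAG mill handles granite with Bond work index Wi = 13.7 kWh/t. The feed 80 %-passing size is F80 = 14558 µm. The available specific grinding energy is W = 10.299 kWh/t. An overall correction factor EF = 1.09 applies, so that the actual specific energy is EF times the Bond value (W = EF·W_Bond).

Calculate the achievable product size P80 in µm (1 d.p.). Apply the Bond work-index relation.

P80 = 167.5 µm

W = 10 Wi (P80^-0.5 − F80^-0.5)
W_Bond = W / EF = 10.299 / 1.09 = 9.4486 kWh/t
P80^-0.5 = F80^-0.5 + W_Bond/(10 Wi)
  = 9.4486/(10·13.7) + 1/√14558 = 0.068968 + 0.008288 = 0.077256
P80 = (1/0.077256)² = 12.9440² = 167.55 µm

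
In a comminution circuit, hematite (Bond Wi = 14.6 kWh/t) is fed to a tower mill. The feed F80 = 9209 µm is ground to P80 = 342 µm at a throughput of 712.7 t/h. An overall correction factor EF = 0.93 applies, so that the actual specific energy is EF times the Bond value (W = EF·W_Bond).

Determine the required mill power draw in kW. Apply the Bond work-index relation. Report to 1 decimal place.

W = 10 Wi (P80^-0.5 − F80^-0.5)
W = 10·14.6·(1/√342 − 1/√9209) = 10·14.6·(0.043653) = 6.3734 kWh/t
With EF = 0.93: W = 6.3734·0.93 = 5.9272 kWh/t
Power = W × throughput = 5.9272 kWh/t × 712.7 t/h = 4224.3 kW

P = 4224.3 kW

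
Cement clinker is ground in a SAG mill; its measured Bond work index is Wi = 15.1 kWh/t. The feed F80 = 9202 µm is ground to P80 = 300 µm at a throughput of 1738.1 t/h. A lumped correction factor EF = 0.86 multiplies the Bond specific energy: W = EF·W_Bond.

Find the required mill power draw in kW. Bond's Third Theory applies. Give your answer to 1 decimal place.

P = 10678.4 kW

W = 10 Wi / √P80 − 10 Wi / √F80
W = 10·15.1·(1/√300 − 1/√9202) = 10·15.1·(0.047310) = 7.1439 kWh/t
With EF = 0.86: W = 7.1439·0.86 = 6.1437 kWh/t
Power = W × throughput = 6.1437 kWh/t × 1738.1 t/h = 10678.4 kW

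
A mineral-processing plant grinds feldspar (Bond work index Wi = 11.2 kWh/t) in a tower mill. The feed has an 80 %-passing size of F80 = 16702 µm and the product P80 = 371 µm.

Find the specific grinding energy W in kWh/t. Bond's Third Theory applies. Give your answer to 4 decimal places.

W = 4.9481 kWh/t

W = 10 Wi / √P80 − 10 Wi / √F80
1/√371 = 0.051917;  1/√16702 = 0.007738
W = 10·11.2·(0.051917 − 0.007738) = 4.9481 kWh/t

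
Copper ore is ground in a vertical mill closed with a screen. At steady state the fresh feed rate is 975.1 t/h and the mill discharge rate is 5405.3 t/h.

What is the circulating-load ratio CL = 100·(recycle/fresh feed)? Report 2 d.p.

CL = 454.33 %

Steady state: M = F + R.
R = M − F = 5405.3 − 975.1 = 4430.2 t/h
CL = 100·R/F = 100·4430.2/975.1 = 454.33 %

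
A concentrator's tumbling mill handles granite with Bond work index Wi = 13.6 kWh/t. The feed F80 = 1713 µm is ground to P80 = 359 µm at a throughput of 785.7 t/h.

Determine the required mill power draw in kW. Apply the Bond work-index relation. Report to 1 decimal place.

P = 3057.8 kW

Bond:  W = 10 Wi (1/√P − 1/√F)
W = 10·13.6·(1/√359 − 1/√1713) = 10·13.6·(0.028617) = 3.8919 kWh/t
P_mill = W·ṁ = 3.8919·785.7 = 3057.8 kW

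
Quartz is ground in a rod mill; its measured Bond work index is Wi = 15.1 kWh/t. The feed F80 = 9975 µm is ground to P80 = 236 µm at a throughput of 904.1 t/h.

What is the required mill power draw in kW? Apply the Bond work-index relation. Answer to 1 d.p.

W = 10·Wi·(P80^(-½) − F80^(-½))
W = 10·15.1·(1/√236 − 1/√9975) = 10·15.1·(0.055082) = 8.3174 kWh/t
P = W·T = 8.3174·904.1 = 7519.7 kW

P = 7519.7 kW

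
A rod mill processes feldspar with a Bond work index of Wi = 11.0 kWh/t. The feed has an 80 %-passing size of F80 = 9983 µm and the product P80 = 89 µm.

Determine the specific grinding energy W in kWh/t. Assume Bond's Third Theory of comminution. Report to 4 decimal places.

W = 10.5590 kWh/t

W = 10·Wi·(P80^(-½) − F80^(-½))
1/√89 = 0.106000;  1/√9983 = 0.010009
W = 10·11.0·(0.106000 − 0.010009) = 10.5590 kWh/t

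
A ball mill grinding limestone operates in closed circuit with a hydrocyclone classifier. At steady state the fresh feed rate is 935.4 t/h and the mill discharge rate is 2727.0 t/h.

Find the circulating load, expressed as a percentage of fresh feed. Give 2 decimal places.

Steady state: M = F + R.
R = M − F = 2727.0 − 935.4 = 1791.6 t/h
CL = 100·R/F = 100·1791.6/935.4 = 191.53 %

CL = 191.53 %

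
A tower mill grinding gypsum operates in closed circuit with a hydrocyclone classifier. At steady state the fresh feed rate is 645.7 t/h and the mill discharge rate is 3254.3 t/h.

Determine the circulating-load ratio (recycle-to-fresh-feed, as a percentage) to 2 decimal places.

CL = 404.00 %

Discharge = new feed + return, hence
R = M − F = 3254.3 − 645.7 = 2608.6 t/h
CL = 100·R/F = 100·2608.6/645.7 = 404.00 %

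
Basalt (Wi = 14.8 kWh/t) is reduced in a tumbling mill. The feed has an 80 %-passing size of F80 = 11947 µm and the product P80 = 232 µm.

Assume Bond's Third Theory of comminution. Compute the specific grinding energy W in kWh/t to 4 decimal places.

W = 10·Wi·[P80^(−½) − F80^(−½)]
1/√232 = 0.065653;  1/√11947 = 0.009149
W = 10·14.8·(0.065653 − 0.009149) = 8.3626 kWh/t

W = 8.3626 kWh/t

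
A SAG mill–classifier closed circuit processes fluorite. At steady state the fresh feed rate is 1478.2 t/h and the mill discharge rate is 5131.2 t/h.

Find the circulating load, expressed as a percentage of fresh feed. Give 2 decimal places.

CL = 247.12 %

Mill node: discharge = fresh + recycle.
R = M − F = 5131.2 − 1478.2 = 3653.0 t/h
CL = 100·R/F = 100·3653.0/1478.2 = 247.12 %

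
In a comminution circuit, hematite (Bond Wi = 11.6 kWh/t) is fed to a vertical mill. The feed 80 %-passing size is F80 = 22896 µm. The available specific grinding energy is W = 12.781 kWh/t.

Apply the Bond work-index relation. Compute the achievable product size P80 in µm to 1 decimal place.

P80 = 73.3 µm

W = 10 Wi (P80^-0.5 − F80^-0.5)
⇒ 1/√P80 = W/(10 Wi) + 1/√F80
  = 12.7810/(10·11.6) + 1/√22896 = 0.110181 + 0.006609 = 0.116790
P80 = (1/0.116790)² = 8.5624² = 73.31 µm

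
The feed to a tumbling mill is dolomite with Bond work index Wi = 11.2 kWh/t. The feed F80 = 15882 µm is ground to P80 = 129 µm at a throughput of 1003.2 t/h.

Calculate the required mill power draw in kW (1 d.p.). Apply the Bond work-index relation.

W = 10 Wi / √P80 − 10 Wi / √F80
W = 10·11.2·(1/√129 − 1/√15882) = 10·11.2·(0.080110) = 8.9723 kWh/t
P_mill = W·ṁ = 8.9723·1003.2 = 9001.0 kW

P = 9001.0 kW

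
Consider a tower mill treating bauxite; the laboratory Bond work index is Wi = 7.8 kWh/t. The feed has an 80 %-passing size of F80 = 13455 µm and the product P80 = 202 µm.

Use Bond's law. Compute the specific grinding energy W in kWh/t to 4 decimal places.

W = 4.8156 kWh/t

W = 10·Wi·(P80^(-½) − F80^(-½))
1/√202 = 0.070360;  1/√13455 = 0.008621
W = 10·7.8·(0.070360 − 0.008621) = 4.8156 kWh/t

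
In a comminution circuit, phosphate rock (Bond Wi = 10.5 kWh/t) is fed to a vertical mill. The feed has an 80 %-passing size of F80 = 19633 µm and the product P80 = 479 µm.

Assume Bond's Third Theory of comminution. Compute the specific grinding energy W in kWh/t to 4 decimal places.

W = 10·Wi·[P80^(−½) − F80^(−½)]
1/√479 = 0.045691;  1/√19633 = 0.007137
W = 10·10.5·(0.045691 − 0.007137) = 4.0482 kWh/t

W = 4.0482 kWh/t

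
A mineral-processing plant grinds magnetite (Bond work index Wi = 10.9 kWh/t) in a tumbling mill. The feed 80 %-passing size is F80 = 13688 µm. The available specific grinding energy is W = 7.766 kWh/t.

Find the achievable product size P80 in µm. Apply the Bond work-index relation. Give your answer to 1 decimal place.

P80 = 157.1 µm

Bond: W = 10·Wi·(1/√P80 − 1/√F80)
1/√P80 = 1/√F80 + W/(10·Wi)
  = 7.7660/(10·10.9) + 1/√13688 = 0.071248 + 0.008547 = 0.079795
P80 = (1/0.079795)² = 12.5321² = 157.05 µm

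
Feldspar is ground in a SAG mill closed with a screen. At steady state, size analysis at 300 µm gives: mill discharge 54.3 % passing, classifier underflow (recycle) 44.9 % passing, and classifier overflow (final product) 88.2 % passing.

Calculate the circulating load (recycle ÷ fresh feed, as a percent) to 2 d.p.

Classifier node, passing 300 µm:
Fd + Rd = Ru + Fo ⇒ R/F = (o−d)/(d−u)
r = (88.2 − 54.3)/(54.3 − 44.9) = 33.9/9.4 = 3.6064
CL = 100·r = 360.64 %

CL = 360.64 %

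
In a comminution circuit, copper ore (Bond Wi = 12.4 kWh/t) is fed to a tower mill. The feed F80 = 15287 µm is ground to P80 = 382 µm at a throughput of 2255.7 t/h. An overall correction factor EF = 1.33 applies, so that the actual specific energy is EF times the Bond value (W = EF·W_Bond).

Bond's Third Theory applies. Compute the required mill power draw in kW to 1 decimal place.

P = 16024.9 kW

W = 10·Wi·(P80^(-½) − F80^(-½))
W = 10·12.4·(1/√382 − 1/√15287) = 10·12.4·(0.043076) = 5.3415 kWh/t
With EF = 1.33: W = 5.3415·1.33 = 7.1042 kWh/t
P = W·T = 7.1042·2255.7 = 16024.9 kW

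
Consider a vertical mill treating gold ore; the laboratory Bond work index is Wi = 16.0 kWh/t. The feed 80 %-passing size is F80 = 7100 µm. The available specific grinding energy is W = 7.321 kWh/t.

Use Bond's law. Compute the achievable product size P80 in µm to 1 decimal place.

Bond: W = 10·Wi·(1/√P80 − 1/√F80)
⇒ 1/√P80 = W/(10·Wi) + 1/√F80
  = 7.3210/(10·16.0) + 1/√7100 = 0.045756 + 0.011868 = 0.057624
P80 = (1/0.057624)² = 17.3539² = 301.16 µm

P80 = 301.2 µm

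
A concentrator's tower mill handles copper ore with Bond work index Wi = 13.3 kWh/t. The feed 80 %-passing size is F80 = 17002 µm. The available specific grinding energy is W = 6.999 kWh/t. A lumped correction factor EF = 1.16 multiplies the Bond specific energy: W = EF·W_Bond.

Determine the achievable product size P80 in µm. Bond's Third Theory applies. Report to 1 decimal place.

P80 = 355.5 µm

W = 10·Wi·(P80^(-½) − F80^(-½))
W_Bond = W / EF = 6.999 / 1.16 = 6.0336 kWh/t
P80^(−½) = W_Bond/(10 Wi) + F80^(−½)
  = 6.0336/(10·13.3) + 1/√17002 = 0.045366 + 0.007669 = 0.053035
P80 = (1/0.053035)² = 18.8556² = 355.53 µm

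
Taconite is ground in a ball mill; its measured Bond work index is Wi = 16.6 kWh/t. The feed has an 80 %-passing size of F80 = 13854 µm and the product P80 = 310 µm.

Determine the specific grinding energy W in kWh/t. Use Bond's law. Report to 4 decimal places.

W = 8.0178 kWh/t

W_Bond = 10·Wi·(1/√P₈₀ − 1/√F₈₀)
1/√310 = 0.056796;  1/√13854 = 0.008496
W = 10·16.6·(0.056796 − 0.008496) = 8.0178 kWh/t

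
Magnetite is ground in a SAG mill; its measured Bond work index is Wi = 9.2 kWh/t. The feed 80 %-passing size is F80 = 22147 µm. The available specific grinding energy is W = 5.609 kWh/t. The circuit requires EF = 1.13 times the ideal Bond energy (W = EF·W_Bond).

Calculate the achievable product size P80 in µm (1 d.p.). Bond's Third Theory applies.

P80 = 271.6 µm

W = 10·Wi·[P80^(−½) − F80^(−½)]
W_Bond = W / EF = 5.609 / 1.13 = 4.9637 kWh/t
⇒ 1/√P80 = W_Bond/(10·Wi) + 1/√F80
  = 4.9637/(10·9.2) + 1/√22147 = 0.053953 + 0.006720 = 0.060673
P80 = (1/0.060673)² = 16.4818² = 271.65 µm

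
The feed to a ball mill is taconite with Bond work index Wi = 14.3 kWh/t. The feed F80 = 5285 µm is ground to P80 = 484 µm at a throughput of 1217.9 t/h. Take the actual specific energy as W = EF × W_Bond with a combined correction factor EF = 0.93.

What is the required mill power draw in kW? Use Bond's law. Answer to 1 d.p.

W = 10 Wi / √P80 − 10 Wi / √F80
W = 10·14.3·(1/√484 − 1/√5285) = 10·14.3·(0.031699) = 4.5330 kWh/t
With EF = 0.93: W = 4.5330·0.93 = 4.2157 kWh/t
Power = W × throughput = 4.2157 kWh/t × 1217.9 t/h = 5134.2 kW

P = 5134.2 kW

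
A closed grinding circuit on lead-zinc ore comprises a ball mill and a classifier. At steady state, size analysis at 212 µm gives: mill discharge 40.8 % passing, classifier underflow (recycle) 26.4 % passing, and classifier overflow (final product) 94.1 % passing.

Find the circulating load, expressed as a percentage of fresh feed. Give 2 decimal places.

Two-product formula at 212 µm:
(1+r)·d = r·u + o ⇒ r = (o−d)/(d−u)
r = (94.1 − 40.8)/(40.8 − 26.4) = 53.3/14.4 = 3.7014
CL = 100·r = 370.14 %

CL = 370.14 %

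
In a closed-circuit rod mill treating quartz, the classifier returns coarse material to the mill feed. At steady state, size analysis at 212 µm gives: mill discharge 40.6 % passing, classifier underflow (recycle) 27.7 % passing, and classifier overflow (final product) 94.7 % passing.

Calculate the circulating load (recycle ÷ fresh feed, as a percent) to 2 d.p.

Classifier node, passing 212 µm:
d + r·d = r·u + o → r(d−u) = o−d
r = (94.7 − 40.6)/(40.6 − 27.7) = 54.1/12.9 = 4.1938
CL = 100·r = 419.38 %

CL = 419.38 %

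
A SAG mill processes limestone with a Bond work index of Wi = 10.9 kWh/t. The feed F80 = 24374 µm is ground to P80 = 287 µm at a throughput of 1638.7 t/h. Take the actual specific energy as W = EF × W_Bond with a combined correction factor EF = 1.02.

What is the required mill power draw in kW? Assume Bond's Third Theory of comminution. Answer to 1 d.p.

Bond:  W = 10 Wi (1/√P − 1/√F)
W = 10·10.9·(1/√287 − 1/√24374) = 10·10.9·(0.052623) = 5.7359 kWh/t
Apply correction: 5.7359 × 1.02 = 5.8506 kWh/t
Mill draw = 5.8506 × 1638.7 = 9587.4 kW

P = 9587.4 kW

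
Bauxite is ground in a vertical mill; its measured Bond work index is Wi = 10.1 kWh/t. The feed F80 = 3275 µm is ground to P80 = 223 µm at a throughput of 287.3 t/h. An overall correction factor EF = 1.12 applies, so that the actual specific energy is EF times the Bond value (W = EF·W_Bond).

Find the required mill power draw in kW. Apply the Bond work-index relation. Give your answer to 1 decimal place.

P = 1608.4 kW

Bond:  W = 10 Wi (1/√P − 1/√F)
W = 10·10.1·(1/√223 − 1/√3275) = 10·10.1·(0.049491) = 4.9986 kWh/t
W_actual = 1.12 × 4.9986 = 5.5984 kWh/t
P = W·T = 5.5984·287.3 = 1608.4 kW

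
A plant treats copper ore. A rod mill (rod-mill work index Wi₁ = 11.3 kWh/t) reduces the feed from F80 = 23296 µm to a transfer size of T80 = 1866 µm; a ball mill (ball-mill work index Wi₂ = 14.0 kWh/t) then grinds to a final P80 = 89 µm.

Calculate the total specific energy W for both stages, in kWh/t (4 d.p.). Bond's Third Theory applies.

Bond: W = 10·Wi·(1/√P80 − 1/√F80)
Stage 1 (23296→1866 µm, Wi₁=11.3): W₁ = 10·11.3·(0.023150 − 0.006552) = 1.8756 kWh/t
Stage 2 (1866→89 µm, Wi₂=14.0): W₂ = 10·14.0·(0.106000 − 0.023150) = 11.5990 kWh/t
W = W₁ + W₂ = 1.8756 + 11.5990 = 13.4746 kWh/t

W = 13.4746 kWh/t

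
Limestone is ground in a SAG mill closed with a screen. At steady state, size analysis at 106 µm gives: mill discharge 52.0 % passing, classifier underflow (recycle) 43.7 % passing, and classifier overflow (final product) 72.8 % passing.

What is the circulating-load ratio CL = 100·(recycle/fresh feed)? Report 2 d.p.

Mass balance on the −106 µm fraction:
(1+r)d = ru + o → r = (o−d)/(d−u)
r = (72.8 − 52.0)/(52.0 − 43.7) = 20.8/8.3 = 2.5060
CL = 100·r = 250.60 %

CL = 250.60 %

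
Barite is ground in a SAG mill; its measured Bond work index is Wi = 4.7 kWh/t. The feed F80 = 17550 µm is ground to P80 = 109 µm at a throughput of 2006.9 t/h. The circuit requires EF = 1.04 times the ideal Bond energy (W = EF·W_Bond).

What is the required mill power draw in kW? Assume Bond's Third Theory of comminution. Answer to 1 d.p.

W = 10 Wi / √P80 − 10 Wi / √F80
W = 10·4.7·(1/√109 − 1/√17550) = 10·4.7·(0.088234) = 4.1470 kWh/t
Apply correction: 4.1470 × 1.04 = 4.3129 kWh/t
Power = W × throughput = 4.3129 kWh/t × 2006.9 t/h = 8655.5 kW

P = 8655.5 kW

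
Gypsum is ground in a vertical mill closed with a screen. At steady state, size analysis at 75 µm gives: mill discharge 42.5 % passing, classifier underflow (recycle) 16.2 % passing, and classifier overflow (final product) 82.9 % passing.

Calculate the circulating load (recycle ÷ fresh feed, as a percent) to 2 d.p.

CL = 153.61 %

Let r = R/F. Size balance at 75 µm:
Fd + Rd = Ru + Fo ⇒ R/F = (o−d)/(d−u)
r = (82.9 − 42.5)/(42.5 − 16.2) = 40.4/26.3 = 1.5361
CL = 100·r = 153.61 %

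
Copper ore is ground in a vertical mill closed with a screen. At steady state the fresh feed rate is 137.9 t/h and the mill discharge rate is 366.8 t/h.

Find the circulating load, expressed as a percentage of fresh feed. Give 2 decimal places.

CL = 165.99 %

Steady state: M = F + R.
R = M − F = 366.8 − 137.9 = 228.9 t/h
CL = 100·R/F = 100·228.9/137.9 = 165.99 %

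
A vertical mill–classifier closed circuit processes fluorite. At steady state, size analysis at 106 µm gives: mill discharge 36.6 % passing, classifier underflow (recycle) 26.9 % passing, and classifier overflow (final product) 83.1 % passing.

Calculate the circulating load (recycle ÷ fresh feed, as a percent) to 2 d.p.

CL = 479.38 %

Mass balance on the −106 µm fraction:
(1+r)·d = r·u + o ⇒ r = (o−d)/(d−u)
r = (83.1 − 36.6)/(36.6 − 26.9) = 46.5/9.7 = 4.7938
CL = 100·r = 479.38 %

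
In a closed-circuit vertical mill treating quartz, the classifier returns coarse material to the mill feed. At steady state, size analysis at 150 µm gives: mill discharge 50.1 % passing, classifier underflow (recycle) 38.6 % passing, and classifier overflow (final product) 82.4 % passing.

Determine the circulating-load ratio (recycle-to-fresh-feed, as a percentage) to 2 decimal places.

CL = 280.87 %

Let r = R/F. Size balance at 150 µm:
r = (o − d)/(d − u)
r = (82.4 − 50.1)/(50.1 − 38.6) = 32.3/11.5 = 2.8087
CL = 100·r = 280.87 %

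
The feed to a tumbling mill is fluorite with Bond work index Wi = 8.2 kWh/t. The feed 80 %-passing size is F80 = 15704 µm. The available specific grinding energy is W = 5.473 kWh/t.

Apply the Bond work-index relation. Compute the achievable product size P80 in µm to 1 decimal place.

W = 10 Wi (1/√P80 − 1/√F80)  [Bond]
1/√P80 = 1/√F80 + W/(10·Wi)
  = 5.4730/(10·8.2) + 1/√15704 = 0.066744 + 0.007980 = 0.074724
P80 = (1/0.074724)² = 13.3826² = 179.09 µm

P80 = 179.1 µm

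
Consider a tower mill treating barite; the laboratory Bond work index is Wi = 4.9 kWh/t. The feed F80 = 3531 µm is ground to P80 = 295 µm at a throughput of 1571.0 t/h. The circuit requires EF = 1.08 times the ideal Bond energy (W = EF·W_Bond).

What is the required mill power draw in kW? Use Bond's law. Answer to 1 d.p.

Bond: W = 10·Wi·(1/√P80 − 1/√F80)
W = 10·4.9·(1/√295 − 1/√3531) = 10·4.9·(0.041394) = 2.0283 kWh/t
Apply correction: 2.0283 × 1.08 = 2.1905 kWh/t
Mill draw = 2.1905 × 1571.0 = 3441.3 kW

P = 3441.3 kW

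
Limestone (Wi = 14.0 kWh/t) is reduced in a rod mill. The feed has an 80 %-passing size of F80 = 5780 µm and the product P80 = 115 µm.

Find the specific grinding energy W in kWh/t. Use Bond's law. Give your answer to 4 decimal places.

W = 10 Wi (1/√P80 − 1/√F80)  [Bond]
1/√115 = 0.093250;  1/√5780 = 0.013153
W = 10·14.0·(0.093250 − 0.013153) = 11.2136 kWh/t

W = 11.2136 kWh/t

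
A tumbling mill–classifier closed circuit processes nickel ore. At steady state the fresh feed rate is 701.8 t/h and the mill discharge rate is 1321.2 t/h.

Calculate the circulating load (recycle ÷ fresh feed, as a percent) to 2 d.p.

CL = 88.26 %

Mill node: discharge = fresh + recycle.
R = M − F = 1321.2 − 701.8 = 619.4 t/h
CL = 100·R/F = 100·619.4/701.8 = 88.26 %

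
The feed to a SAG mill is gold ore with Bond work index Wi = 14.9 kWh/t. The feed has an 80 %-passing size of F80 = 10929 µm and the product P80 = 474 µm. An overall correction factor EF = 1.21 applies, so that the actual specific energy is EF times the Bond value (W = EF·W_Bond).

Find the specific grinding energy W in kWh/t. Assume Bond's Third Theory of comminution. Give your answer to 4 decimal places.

W_Bond = 10·Wi·(1/√P₈₀ − 1/√F₈₀)
1/√474 = 0.045932;  1/√10929 = 0.009566
W = 10·14.9·(0.045932 − 0.009566) = 5.4185 kWh/t
W_actual = 1.21 × 5.4185 = 6.5564 kWh/t

W = 6.5564 kWh/t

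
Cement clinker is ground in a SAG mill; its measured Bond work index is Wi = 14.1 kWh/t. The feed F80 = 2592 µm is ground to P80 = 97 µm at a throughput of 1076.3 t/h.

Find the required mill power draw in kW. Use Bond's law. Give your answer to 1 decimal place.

W_Bond = 10·Wi·(1/√P₈₀ − 1/√F₈₀)
W = 10·14.1·(1/√97 − 1/√2592) = 10·14.1·(0.081893) = 11.5469 kWh/t
Power = W × throughput = 11.5469 kWh/t × 1076.3 t/h = 12427.9 kW

P = 12427.9 kW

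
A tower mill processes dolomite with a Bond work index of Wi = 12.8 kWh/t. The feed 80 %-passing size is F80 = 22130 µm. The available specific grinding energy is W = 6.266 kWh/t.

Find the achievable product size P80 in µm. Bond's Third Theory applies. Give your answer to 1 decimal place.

W = 10 Wi (1/√P80 − 1/√F80)  [Bond]
1/√P80 = 1/√F80 + W/(10·Wi)
  = 6.2660/(10·12.8) + 1/√22130 = 0.048953 + 0.006722 = 0.055675
P80 = (1/0.055675)² = 17.9613² = 322.61 µm

P80 = 322.6 µm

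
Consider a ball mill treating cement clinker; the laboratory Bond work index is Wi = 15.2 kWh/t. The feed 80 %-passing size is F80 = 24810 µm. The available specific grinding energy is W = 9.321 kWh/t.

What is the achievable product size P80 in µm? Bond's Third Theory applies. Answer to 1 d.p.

W = 10 Wi / √P80 − 10 Wi / √F80
1/√P80 = 1/√F80 + W/(10·Wi)
  = 9.3210/(10·15.2) + 1/√24810 = 0.061322 + 0.006349 = 0.067671
P80 = (1/0.067671)² = 14.7774² = 218.37 µm

P80 = 218.4 µm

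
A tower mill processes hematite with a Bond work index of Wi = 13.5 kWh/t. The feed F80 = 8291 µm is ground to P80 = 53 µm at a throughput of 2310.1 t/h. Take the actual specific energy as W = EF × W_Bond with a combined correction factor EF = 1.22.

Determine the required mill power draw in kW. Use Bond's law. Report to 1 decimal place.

W = 10·Wi·(P80^(-½) − F80^(-½))
W = 10·13.5·(1/√53 − 1/√8291) = 10·13.5·(0.126378) = 17.0611 kWh/t
Apply correction: 17.0611 × 1.22 = 20.8145 kWh/t
P_mill = W·ṁ = 20.8145·2310.1 = 48083.5 kW

P = 48083.5 kW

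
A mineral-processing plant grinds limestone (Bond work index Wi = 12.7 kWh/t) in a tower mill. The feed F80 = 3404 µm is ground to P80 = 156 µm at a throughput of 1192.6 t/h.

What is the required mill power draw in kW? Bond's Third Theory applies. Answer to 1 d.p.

Bond: W = 10·Wi·(1/√P80 − 1/√F80)
W = 10·12.7·(1/√156 − 1/√3404) = 10·12.7·(0.062924) = 7.9914 kWh/t
Power = W × throughput = 7.9914 kWh/t × 1192.6 t/h = 9530.5 kW

P = 9530.5 kW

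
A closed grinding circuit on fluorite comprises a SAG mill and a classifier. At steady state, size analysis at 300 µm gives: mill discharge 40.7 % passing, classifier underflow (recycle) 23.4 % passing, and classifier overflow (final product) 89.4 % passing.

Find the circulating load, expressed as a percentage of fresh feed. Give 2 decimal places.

CL = 281.50 %

Balance %-passing 300 µm (r = R/F):
(1+r)d = ru + o → r = (o−d)/(d−u)
r = (89.4 − 40.7)/(40.7 − 23.4) = 48.7/17.3 = 2.8150
CL = 100·r = 281.50 %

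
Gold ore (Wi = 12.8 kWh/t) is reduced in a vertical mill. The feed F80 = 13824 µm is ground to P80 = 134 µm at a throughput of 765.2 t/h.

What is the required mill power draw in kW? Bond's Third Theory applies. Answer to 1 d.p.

W = 10·Wi·(P80^(-½) − F80^(-½))
W = 10·12.8·(1/√134 − 1/√13824) = 10·12.8·(0.077882) = 9.9689 kWh/t
P_mill = W·ṁ = 9.9689·765.2 = 7628.2 kW

P = 7628.2 kW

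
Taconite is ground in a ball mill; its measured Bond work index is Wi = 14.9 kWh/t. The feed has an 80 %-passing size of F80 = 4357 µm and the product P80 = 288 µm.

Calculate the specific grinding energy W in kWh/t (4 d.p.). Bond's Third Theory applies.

W = 6.5226 kWh/t

Bond:  W = 10 Wi (1/√P − 1/√F)
1/√288 = 0.058926;  1/√4357 = 0.015150
W = 10·14.9·(0.058926 − 0.015150) = 6.5226 kWh/t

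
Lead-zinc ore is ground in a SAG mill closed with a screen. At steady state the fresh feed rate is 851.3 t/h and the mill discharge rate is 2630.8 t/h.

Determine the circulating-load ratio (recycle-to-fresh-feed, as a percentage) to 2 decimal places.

Steady state: M = F + R.
R = M − F = 2630.8 − 851.3 = 1779.5 t/h
CL = 100·R/F = 100·1779.5/851.3 = 209.03 %

CL = 209.03 %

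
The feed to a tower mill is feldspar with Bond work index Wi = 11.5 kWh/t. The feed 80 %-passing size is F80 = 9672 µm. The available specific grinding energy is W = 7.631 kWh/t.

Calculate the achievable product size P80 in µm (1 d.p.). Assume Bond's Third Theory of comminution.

W = 10 Wi (P80^-0.5 − F80^-0.5)
⇒ 1/√P80 = W/(10 Wi) + 1/√F80
  = 7.6310/(10·11.5) + 1/√9672 = 0.066357 + 0.010168 = 0.076525
P80 = (1/0.076525)² = 13.0677² = 170.76 µm

P80 = 170.8 µm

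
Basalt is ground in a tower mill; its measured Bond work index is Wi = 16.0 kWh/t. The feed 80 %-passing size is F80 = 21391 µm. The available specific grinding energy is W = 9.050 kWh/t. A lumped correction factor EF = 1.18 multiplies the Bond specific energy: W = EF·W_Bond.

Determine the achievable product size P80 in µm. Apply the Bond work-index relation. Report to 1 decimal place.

P80 = 333.3 µm

Bond:  W = 10 Wi (1/√P − 1/√F)
W_Bond = W / EF = 9.050 / 1.18 = 7.6695 kWh/t
P80^(−½) = W_Bond/(10 Wi) + F80^(−½)
  = 7.6695/(10·16.0) + 1/√21391 = 0.047934 + 0.006837 = 0.054772
P80 = (1/0.054772)² = 18.2576² = 333.34 µm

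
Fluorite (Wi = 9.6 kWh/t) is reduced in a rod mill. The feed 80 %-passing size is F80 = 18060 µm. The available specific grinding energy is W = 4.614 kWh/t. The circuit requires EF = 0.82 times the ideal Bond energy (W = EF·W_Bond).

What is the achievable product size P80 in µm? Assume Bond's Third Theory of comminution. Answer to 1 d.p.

W = 10·Wi·(P80^(-½) − F80^(-½))
W_Bond = W / EF = 4.614 / 0.82 = 5.6268 kWh/t
P80^(−½) = W_Bond/(10 Wi) + F80^(−½)
  = 5.6268/(10·9.6) + 1/√18060 = 0.058613 + 0.007441 = 0.066054
P80 = (1/0.066054)² = 15.1391² = 229.19 µm

P80 = 229.2 µm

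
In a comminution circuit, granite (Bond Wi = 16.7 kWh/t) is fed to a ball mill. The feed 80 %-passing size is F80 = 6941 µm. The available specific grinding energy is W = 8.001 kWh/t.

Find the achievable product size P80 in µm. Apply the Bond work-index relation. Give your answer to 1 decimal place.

W_Bond = 10·Wi·(1/√P₈₀ − 1/√F₈₀)
⇒ 1/√P80 = W/(10·Wi) + 1/√F80
  = 8.0010/(10·16.7) + 1/√6941 = 0.047910 + 0.012003 = 0.059913
P80 = (1/0.059913)² = 16.6908² = 278.58 µm

P80 = 278.6 µm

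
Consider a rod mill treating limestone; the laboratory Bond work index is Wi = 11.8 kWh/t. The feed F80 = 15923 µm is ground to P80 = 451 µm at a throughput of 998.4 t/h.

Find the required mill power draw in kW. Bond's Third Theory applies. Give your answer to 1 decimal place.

Bond: W = 10·Wi·(1/√P80 − 1/√F80)
W = 10·11.8·(1/√451 − 1/√15923) = 10·11.8·(0.039163) = 4.6213 kWh/t
Mill draw = 4.6213 × 998.4 = 4613.9 kW

P = 4613.9 kW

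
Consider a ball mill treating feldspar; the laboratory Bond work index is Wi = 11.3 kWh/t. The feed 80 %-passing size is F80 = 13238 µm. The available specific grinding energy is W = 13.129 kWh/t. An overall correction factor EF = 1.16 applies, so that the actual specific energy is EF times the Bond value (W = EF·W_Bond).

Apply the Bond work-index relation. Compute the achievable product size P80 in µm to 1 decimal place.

P80 = 84.4 µm

W_Bond = 10·Wi·(1/√P₈₀ − 1/√F₈₀)
W_Bond = W / EF = 13.129 / 1.16 = 11.3181 kWh/t
⇒ 1/√P80 = W_Bond/(10 Wi) + 1/√F80
  = 11.3181/(10·11.3) + 1/√13238 = 0.100160 + 0.008691 = 0.108852
P80 = (1/0.108852)² = 9.1868² = 84.40 µm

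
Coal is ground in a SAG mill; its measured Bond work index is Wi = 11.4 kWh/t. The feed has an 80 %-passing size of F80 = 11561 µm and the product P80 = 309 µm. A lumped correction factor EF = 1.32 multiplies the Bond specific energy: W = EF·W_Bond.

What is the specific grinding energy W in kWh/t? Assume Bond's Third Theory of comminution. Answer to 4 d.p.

W = 10 Wi (1/√P80 − 1/√F80)  [Bond]
1/√309 = 0.056888;  1/√11561 = 0.009300
W = 10·11.4·(0.056888 − 0.009300) = 5.4250 kWh/t
W_actual = 1.32 × 5.4250 = 7.1610 kWh/t

W = 7.1610 kWh/t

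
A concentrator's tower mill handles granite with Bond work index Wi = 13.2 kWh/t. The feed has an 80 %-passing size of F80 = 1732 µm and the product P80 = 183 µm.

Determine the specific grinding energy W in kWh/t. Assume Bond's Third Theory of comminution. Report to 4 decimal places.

W = 6.5860 kWh/t

Bond:  W = 10 Wi (1/√P − 1/√F)
1/√183 = 0.073922;  1/√1732 = 0.024028
W = 10·13.2·(0.073922 − 0.024028) = 6.5860 kWh/t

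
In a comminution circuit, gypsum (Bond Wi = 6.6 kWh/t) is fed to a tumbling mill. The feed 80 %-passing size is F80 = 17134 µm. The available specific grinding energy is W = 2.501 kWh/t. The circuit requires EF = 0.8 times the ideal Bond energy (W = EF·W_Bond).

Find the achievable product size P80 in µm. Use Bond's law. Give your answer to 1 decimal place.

W = 10 Wi (P80^-0.5 − F80^-0.5)
W_Bond = W / EF = 2.501 / 0.8 = 3.1262 kWh/t
⇒ 1/√P80 = W_Bond/(10 Wi) + 1/√F80
  = 3.1262/(10·6.6) + 1/√17134 = 0.047367 + 0.007640 = 0.055007
P80 = (1/0.055007)² = 18.1795² = 330.49 µm

P80 = 330.5 µm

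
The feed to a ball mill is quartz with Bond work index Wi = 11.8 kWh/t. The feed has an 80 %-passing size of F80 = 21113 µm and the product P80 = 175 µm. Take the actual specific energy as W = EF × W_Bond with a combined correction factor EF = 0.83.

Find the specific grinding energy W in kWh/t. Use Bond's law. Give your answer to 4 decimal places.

Bond:  W = 10 Wi (1/√P − 1/√F)
1/√175 = 0.075593;  1/√21113 = 0.006882
W = 10·11.8·(0.075593 − 0.006882) = 8.1079 kWh/t
Corrected W = EF·W_Bond = 0.83·8.1079 = 6.7295 kWh/t

W = 6.7295 kWh/t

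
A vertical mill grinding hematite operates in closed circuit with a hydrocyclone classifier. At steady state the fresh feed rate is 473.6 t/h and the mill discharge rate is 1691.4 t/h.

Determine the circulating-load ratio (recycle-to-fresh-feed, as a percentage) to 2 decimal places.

CL = 257.14 %

M = F + R at steady state, so:
R = M − F = 1691.4 − 473.6 = 1217.8 t/h
CL = 100·R/F = 100·1217.8/473.6 = 257.14 %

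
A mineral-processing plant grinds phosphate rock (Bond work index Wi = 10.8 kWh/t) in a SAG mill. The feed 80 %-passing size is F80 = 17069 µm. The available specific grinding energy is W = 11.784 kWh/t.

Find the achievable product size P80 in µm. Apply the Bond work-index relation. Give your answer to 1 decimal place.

W = 10 Wi / √P80 − 10 Wi / √F80
1/√P80 = 1/√F80 + W/(10·Wi)
  = 11.7840/(10·10.8) + 1/√17069 = 0.109111 + 0.007654 = 0.116765
P80 = (1/0.116765)² = 8.5642² = 73.35 µm

P80 = 73.3 µm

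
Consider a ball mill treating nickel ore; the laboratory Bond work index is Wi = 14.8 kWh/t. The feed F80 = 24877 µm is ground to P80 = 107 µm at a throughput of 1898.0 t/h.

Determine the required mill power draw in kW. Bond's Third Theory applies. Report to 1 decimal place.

W = 10 Wi (P80^-0.5 − F80^-0.5)
W = 10·14.8·(1/√107 − 1/√24877) = 10·14.8·(0.090333) = 13.3694 kWh/t
P = W·T = 13.3694·1898.0 = 25375.0 kW

P = 25375.0 kW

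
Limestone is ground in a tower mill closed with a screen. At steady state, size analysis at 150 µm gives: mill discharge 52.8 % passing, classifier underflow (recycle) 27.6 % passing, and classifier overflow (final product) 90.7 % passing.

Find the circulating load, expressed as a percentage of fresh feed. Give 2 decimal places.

CL = 150.40 %

Let r = R/F. Size balance at 150 µm:
(1+r)d = ru + o → r = (o−d)/(d−u)
r = (90.7 − 52.8)/(52.8 − 27.6) = 37.9/25.2 = 1.5040
CL = 100·r = 150.40 %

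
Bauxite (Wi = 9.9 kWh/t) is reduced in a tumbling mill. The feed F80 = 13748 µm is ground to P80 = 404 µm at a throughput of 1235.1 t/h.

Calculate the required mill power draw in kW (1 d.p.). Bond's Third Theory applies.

W = 10 Wi (P80^-0.5 − F80^-0.5)
W = 10·9.9·(1/√404 − 1/√13748) = 10·9.9·(0.041223) = 4.0811 kWh/t
Power = W × throughput = 4.0811 kWh/t × 1235.1 t/h = 5040.6 kW

P = 5040.6 kW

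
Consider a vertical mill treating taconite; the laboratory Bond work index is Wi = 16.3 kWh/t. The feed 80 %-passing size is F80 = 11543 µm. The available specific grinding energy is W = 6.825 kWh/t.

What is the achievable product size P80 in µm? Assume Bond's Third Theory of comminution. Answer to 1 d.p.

P80 = 381.8 µm

W = 10 Wi (P80^-0.5 − F80^-0.5)
P80^-0.5 = F80^-0.5 + W/(10 Wi)
  = 6.8250/(10·16.3) + 1/√11543 = 0.041871 + 0.009308 = 0.051179
P80 = (1/0.051179)² = 19.5393² = 381.79 µm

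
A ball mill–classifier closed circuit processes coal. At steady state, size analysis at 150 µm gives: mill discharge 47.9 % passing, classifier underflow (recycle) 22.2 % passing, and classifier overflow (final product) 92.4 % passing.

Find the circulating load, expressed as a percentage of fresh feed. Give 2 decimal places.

CL = 173.15 %

Balance %-passing 150 µm (r = R/F):
(1+r)d = ru + o → r = (o−d)/(d−u)
r = (92.4 − 47.9)/(47.9 − 22.2) = 44.5/25.7 = 1.7315
CL = 100·r = 173.15 %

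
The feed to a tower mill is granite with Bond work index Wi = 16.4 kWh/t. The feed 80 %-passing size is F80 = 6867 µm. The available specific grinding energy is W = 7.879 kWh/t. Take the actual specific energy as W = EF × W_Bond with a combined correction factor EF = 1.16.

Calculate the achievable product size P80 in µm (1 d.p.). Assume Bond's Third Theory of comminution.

W = 10 Wi (P80^-0.5 − F80^-0.5)
W_Bond = W / EF = 7.879 / 1.16 = 6.7922 kWh/t
P80^(−½) = W_Bond/(10 Wi) + F80^(−½)
  = 6.7922/(10·16.4) + 1/√6867 = 0.041416 + 0.012067 = 0.053484
P80 = (1/0.053484)² = 18.6973² = 349.59 µm

P80 = 349.6 µm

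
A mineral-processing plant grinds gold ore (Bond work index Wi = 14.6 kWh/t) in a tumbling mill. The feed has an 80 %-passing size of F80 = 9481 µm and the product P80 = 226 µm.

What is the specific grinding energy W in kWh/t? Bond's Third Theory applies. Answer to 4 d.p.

Bond:  W = 10 Wi (1/√P − 1/√F)
1/√226 = 0.066519;  1/√9481 = 0.010270
W = 10·14.6·(0.066519 − 0.010270) = 8.2123 kWh/t

W = 8.2123 kWh/t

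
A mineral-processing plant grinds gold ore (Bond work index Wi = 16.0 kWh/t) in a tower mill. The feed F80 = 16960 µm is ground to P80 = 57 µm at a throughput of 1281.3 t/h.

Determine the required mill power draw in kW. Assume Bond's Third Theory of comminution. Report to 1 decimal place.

P = 25579.8 kW

Bond:  W = 10 Wi (1/√P − 1/√F)
W = 10·16.0·(1/√57 − 1/√16960) = 10·16.0·(0.124775) = 19.9639 kWh/t
Power = W × throughput = 19.9639 kWh/t × 1281.3 t/h = 25579.8 kW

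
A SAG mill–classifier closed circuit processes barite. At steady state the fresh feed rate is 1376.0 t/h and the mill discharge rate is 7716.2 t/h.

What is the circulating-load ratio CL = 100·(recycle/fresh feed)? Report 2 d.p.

Discharge = new feed + return, hence
R = M − F = 7716.2 − 1376.0 = 6340.2 t/h
CL = 100·R/F = 100·6340.2/1376.0 = 460.77 %

CL = 460.77 %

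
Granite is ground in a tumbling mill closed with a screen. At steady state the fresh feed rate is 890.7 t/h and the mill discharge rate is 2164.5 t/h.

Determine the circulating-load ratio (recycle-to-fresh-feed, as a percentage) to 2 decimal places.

CL = 143.01 %

Steady state: M = F + R.
R = M − F = 2164.5 − 890.7 = 1273.8 t/h
CL = 100·R/F = 100·1273.8/890.7 = 143.01 %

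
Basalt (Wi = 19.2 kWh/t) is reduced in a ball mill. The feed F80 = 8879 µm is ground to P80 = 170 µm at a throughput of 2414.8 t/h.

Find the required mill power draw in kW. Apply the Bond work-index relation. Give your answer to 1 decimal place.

W = 10 Wi / √P80 − 10 Wi / √F80
W = 10·19.2·(1/√170 − 1/√8879) = 10·19.2·(0.066084) = 12.6881 kWh/t
Mill draw = 12.6881 × 2414.8 = 30639.3 kW

P = 30639.3 kW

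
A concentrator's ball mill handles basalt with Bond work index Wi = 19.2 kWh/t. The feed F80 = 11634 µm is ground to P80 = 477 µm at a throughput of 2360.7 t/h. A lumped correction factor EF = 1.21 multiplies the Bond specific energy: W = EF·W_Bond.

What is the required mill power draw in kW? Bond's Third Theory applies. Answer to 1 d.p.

Bond: W = 10·Wi·(1/√P80 − 1/√F80)
W = 10·19.2·(1/√477 − 1/√11634) = 10·19.2·(0.036516) = 7.0110 kWh/t
W_actual = 1.21 × 7.0110 = 8.4833 kWh/t
Power = W × throughput = 8.4833 kWh/t × 2360.7 t/h = 20026.6 kW

P = 20026.6 kW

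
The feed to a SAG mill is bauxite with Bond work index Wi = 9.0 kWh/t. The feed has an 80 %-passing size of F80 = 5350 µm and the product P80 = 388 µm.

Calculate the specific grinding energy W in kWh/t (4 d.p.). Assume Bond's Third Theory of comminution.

W = 3.3386 kWh/t

W = 10 Wi (1/√P80 − 1/√F80)  [Bond]
1/√388 = 0.050767;  1/√5350 = 0.013672
W = 10·9.0·(0.050767 − 0.013672) = 3.3386 kWh/t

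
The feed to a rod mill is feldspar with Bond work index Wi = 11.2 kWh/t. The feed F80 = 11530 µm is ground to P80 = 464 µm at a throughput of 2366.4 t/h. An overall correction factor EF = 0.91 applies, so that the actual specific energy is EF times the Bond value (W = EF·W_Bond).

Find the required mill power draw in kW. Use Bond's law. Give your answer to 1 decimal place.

P = 8950.5 kW

W = 10 Wi / √P80 − 10 Wi / √F80
W = 10·11.2·(1/√464 − 1/√11530) = 10·11.2·(0.037111) = 4.1564 kWh/t
W_actual = 0.91 × 4.1564 = 3.7823 kWh/t
P = W·T = 3.7823·2366.4 = 8950.5 kW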